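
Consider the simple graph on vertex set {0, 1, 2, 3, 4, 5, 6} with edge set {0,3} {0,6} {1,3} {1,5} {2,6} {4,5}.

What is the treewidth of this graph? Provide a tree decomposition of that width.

Treewidth 1.
One such decomposition:
Bags: B1 = {2, 6}  B2 = {0, 6}  B3 = {0, 3}  B4 = {1, 3}  B5 = {1, 5}  B6 = {4, 5}
Tree: B1–B2, B2–B3, B3–B4, B4–B5, B5–B6

Each bag holds 2 vertices, so the decomposition has width 1, which upper-bounds the treewidth. G has an edge, so its treewidth is at least 1. Hence tw(G) = 1 exactly.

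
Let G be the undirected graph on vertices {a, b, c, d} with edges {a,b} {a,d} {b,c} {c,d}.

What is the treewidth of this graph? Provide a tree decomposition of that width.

Treewidth 2.
Bags: B1 = {b, c, d}  B2 = {a, b, d}
Tree: B1–B2

Each bag holds 3 vertices, so the decomposition has width 2, which upper-bounds the treewidth. Since b–c–d–a–b is a cycle in G, G is not acyclic. Forests are exactly the graphs of treewidth ≤ 1, so tw(G) ≥ 2. Therefore the treewidth is 2.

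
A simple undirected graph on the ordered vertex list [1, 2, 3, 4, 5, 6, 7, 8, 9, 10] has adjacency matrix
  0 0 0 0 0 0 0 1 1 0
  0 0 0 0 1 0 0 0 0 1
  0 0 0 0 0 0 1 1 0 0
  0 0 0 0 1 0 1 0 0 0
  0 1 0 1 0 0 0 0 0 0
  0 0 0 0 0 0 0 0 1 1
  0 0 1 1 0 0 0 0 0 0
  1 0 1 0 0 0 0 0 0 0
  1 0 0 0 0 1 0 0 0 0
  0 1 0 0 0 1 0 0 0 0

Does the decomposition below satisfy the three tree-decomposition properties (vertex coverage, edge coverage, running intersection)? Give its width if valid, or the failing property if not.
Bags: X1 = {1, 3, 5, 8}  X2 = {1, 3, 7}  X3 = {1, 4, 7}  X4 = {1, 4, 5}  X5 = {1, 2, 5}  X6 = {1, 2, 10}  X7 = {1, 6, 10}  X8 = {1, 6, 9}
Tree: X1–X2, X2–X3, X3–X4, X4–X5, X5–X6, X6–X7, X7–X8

No — bags containing vertex 5 are not connected in the tree.

A tree decomposition must satisfy three properties: every vertex lies in some bag; for every edge, both endpoints lie together in some bag; and for every vertex, the bags containing it form a connected subtree. Here bags containing vertex 5 are not connected in the tree, so the decomposition is invalid.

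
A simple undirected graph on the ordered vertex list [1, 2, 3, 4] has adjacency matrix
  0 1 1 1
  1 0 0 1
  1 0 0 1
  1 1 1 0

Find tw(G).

A width-2 tree decomposition is:
Bags: B1 = {1, 2, 4}  B2 = {1, 3, 4}
Tree: B1–B2
Every bag has size at most 3, so the width is 3 − 1 = 2 and tw(G) ≤ 2. On the other hand G contains the 3-clique {1, 2, 4}. A clique must lie in a single bag of any decomposition, so no decomposition can have width below 2. Therefore the treewidth is 2.

2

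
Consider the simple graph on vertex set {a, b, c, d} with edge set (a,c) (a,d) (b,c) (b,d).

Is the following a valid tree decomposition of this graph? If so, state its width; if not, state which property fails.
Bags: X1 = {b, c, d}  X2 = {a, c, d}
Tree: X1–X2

Every vertex of G appears in some bag (union = {a, b, c, d}); every edge is covered by a bag; and for each vertex v the set of bags containing v is connected in the bag tree. The decomposition is therefore valid. The largest bag has 3 vertices, so the width is 2.

Yes; width 2.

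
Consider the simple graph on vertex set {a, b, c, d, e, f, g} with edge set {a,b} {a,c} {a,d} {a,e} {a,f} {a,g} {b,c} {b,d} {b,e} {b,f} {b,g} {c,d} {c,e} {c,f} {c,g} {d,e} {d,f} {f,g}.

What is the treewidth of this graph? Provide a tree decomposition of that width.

The largest bag has 5 vertices, giving width 4; this decomposition certifies tw(G) ≤ 4. Conversely, {a, b, c, d, e} is a clique of size 5, and the vertices of any clique must share a bag in every tree decomposition; so some bag has ≥ 5 vertices and tw(G) ≥ 4. Combining the bounds, tw(G) = 4.

Treewidth 4.
One optimal decomposition is:
Bags: B1 = {a, b, c, d, e}  B2 = {a, b, c, d, f}  B3 = {a, b, c, f, g}
Tree: B1–B2, B2–B3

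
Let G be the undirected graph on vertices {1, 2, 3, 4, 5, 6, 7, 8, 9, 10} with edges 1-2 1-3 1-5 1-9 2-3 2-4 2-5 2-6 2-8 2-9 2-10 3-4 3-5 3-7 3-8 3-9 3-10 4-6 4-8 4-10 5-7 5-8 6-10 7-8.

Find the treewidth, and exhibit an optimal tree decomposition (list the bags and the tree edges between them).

Treewidth 3.
One such decomposition:
Bags: B1 = {2, 3, 4, 8}  B2 = {2, 3, 4, 10}  B3 = {2, 4, 6, 10}  B4 = {2, 3, 5, 8}  B5 = {1, 2, 3, 5}  B6 = {3, 5, 7, 8}  B7 = {1, 2, 3, 9}
Tree: B1–B2, B2–B3, B1–B4, B4–B5, B4–B6, B5–B7

Every bag has size at most 4, so the width is 4 − 1 = 3 and tw(G) ≤ 3. For the lower bound, the 4 vertices {2, 3, 4, 8} are pairwise adjacent, and any tree decomposition puts a clique entirely inside one bag — forcing width ≥ 3. Therefore the treewidth is 3.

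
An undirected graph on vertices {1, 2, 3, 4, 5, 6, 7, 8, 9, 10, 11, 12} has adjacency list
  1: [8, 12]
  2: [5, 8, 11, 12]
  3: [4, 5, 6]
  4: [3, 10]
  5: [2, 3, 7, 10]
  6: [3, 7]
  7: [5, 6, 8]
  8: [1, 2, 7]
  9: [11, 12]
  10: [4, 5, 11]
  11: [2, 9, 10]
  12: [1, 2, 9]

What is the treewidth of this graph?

A width-3 tree decomposition is:
Bags: B1 = {3, 4, 6, 10}  B2 = {3, 5, 6, 10}  B3 = {5, 6, 7, 10}  B4 = {5, 7, 10, 11}  B5 = {2, 5, 7, 11}  B6 = {2, 7, 8, 11}  B7 = {2, 8, 9, 11}  B8 = {2, 8, 9, 12}  B9 = {1, 8, 9, 12}
Tree: B1–B2, B2–B3, B3–B4, B4–B5, B5–B6, B6–B7, B7–B8, B8–B9
Each bag holds 4 vertices, so the decomposition has width 3, which upper-bounds the treewidth. For the lower bound: the 4 vertex sets {3,4,6}, {10}, {5}, {2,7,8,11} are disjoint, each induces a connected subgraph, and every pair is joined by at least one edge of G. Contracting each set to a single vertex therefore yields K_{4} as a minor, and since treewidth is minor-monotone, tw(G) ≥ tw(K_{4}) = 3. Therefore the treewidth is 3.

3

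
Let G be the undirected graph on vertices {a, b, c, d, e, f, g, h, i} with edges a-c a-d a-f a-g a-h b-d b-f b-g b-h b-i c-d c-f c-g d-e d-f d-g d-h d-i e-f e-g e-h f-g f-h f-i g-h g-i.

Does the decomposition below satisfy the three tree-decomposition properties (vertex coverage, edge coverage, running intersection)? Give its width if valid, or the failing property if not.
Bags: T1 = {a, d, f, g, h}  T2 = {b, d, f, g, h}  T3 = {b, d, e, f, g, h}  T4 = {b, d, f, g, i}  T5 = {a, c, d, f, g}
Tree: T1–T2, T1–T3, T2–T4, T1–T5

No — bags containing vertex b are not connected in the tree.

A tree decomposition must satisfy three properties: every vertex lies in some bag; for every edge, both endpoints lie together in some bag; and for every vertex, the bags containing it form a connected subtree. Here bags containing vertex b are not connected in the tree, so the decomposition is invalid.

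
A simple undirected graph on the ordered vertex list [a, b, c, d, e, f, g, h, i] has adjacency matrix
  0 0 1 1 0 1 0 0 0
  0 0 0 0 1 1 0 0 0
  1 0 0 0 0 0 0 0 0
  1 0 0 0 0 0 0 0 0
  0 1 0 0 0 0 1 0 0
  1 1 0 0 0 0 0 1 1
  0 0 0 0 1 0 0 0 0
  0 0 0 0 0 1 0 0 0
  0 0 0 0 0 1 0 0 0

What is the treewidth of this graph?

A width-1 tree decomposition is:
Bags: B1 = {e, g}  B2 = {b, e}  B3 = {b, f}  B4 = {f, i}  B5 = {a, f}  B6 = {f, h}  B7 = {a, c}  B8 = {a, d}
Tree: B1–B2, B2–B3, B3–B4, B4–B5, B4–B6, B5–B7, B5–B8
Each bag holds 2 vertices, so the decomposition has width 1, which upper-bounds the treewidth. Since G has at least one edge (e.g. g–e), it is not an edgeless graph, so tw(G) ≥ 1. The upper and lower bounds meet at 1, so that is the treewidth.

1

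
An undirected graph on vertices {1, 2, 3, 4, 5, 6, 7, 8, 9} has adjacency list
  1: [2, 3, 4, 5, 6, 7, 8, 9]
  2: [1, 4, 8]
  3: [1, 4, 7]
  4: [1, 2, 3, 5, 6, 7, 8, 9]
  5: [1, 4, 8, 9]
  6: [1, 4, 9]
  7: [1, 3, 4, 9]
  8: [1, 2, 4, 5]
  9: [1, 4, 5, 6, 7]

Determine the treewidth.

3

A width-3 tree decomposition is:
Bags: B1 = {1, 4, 5, 9}  B2 = {1, 4, 7, 9}  B3 = {1, 4, 5, 8}  B4 = {1, 2, 4, 8}  B5 = {1, 4, 6, 9}  B6 = {1, 3, 4, 7}
Tree: B1–B2, B1–B3, B3–B4, B2–B5, B2–B6
Every bag has size at most 4, so the width is 4 − 1 = 3 and tw(G) ≤ 3. On the other hand G contains the 4-clique {1, 2, 4, 8}. A clique must lie in a single bag of any decomposition, so no decomposition can have width below 3. The upper and lower bounds meet at 3, so that is the treewidth.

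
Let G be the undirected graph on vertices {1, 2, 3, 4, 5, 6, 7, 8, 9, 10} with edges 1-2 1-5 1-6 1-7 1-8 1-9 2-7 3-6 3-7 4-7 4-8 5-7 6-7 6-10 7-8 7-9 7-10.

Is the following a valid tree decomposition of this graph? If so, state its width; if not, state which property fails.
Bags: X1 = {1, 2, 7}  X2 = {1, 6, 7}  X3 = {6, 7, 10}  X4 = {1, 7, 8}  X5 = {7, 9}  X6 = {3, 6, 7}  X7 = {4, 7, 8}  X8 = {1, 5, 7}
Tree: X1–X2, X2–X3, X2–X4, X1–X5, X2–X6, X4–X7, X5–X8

A tree decomposition must satisfy three properties: every vertex lies in some bag; for every edge, both endpoints lie together in some bag; and for every vertex, the bags containing it form a connected subtree. Here edge (1,9) lies in no bag, so the decomposition is invalid.

No — edge (1,9) lies in no bag.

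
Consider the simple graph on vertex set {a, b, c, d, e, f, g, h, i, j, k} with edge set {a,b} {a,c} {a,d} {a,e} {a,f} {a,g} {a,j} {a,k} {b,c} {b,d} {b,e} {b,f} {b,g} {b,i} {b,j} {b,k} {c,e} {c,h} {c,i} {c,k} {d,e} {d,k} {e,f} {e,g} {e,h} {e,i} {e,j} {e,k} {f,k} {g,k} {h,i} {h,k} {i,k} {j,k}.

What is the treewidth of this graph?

4

A width-4 tree decomposition is:
Bags: B1 = {a, b, e, j, k}  B2 = {a, b, d, e, k}  B3 = {a, b, e, g, k}  B4 = {a, b, c, e, k}  B5 = {b, c, e, i, k}  B6 = {a, b, e, f, k}  B7 = {c, e, h, i, k}
Tree: B1–B2, B1–B3, B1–B4, B4–B5, B3–B6, B5–B7
Each bag holds 5 vertices, so the decomposition has width 4, which upper-bounds the treewidth. On the other hand G contains the 5-clique {c, e, h, i, k}. A clique must lie in a single bag of any decomposition, so no decomposition can have width below 4. The upper and lower bounds meet at 4, so that is the treewidth.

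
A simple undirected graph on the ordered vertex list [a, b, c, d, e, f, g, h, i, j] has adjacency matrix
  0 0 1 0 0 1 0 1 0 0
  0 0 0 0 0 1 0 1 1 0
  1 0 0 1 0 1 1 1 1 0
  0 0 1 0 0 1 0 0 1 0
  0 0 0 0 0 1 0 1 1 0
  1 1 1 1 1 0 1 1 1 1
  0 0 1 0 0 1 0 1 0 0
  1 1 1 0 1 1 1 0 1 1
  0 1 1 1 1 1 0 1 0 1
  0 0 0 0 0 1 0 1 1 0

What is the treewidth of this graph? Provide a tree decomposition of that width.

Every bag has size at most 4, so the width is 4 − 1 = 3 and tw(G) ≤ 3. On the other hand G contains the 4-clique {c, d, f, i}. A clique must lie in a single bag of any decomposition, so no decomposition can have width below 3. The upper and lower bounds meet at 3, so that is the treewidth.

Treewidth 3.
Bags: B1 = {a, c, f, h}  B2 = {c, f, h, i}  B3 = {e, f, h, i}  B4 = {f, h, i, j}  B5 = {c, f, g, h}  B6 = {b, f, h, i}  B7 = {c, d, f, i}
Tree: B1–B2, B2–B3, B3–B4, B1–B5, B3–B6, B2–B7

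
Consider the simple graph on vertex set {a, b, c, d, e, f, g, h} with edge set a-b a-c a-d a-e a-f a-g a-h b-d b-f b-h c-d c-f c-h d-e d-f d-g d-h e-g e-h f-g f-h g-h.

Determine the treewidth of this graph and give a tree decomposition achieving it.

Treewidth 4.
One optimal decomposition is:
Bags: B1 = {a, b, d, f, h}  B2 = {a, d, f, g, h}  B3 = {a, d, e, g, h}  B4 = {a, c, d, f, h}
Tree: B1–B2, B2–B3, B2–B4

Every bag has size at most 5, so the width is 5 − 1 = 4 and tw(G) ≤ 4. For the lower bound, the 5 vertices {a, d, e, g, h} are pairwise adjacent, and any tree decomposition puts a clique entirely inside one bag — forcing width ≥ 4. Therefore the treewidth is 4.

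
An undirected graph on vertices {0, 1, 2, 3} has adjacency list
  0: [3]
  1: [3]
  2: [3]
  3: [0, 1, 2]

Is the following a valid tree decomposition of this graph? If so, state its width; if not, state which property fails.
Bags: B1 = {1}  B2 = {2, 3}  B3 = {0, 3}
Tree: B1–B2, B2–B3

A tree decomposition must satisfy three properties: every vertex lies in some bag; for every edge, both endpoints lie together in some bag; and for every vertex, the bags containing it form a connected subtree. Here edge (3,1) lies in no bag, so the decomposition is invalid.

No — edge (3,1) lies in no bag.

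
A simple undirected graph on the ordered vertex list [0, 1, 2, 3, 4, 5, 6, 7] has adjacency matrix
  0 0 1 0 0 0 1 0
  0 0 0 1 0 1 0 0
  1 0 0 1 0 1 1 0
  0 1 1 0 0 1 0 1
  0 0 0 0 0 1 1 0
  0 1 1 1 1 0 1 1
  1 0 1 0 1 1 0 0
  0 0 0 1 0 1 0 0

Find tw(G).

A width-2 tree decomposition is:
Bags: B1 = {2, 5, 6}  B2 = {0, 2, 6}  B3 = {2, 3, 5}  B4 = {4, 5, 6}  B5 = {3, 5, 7}  B6 = {1, 3, 5}
Tree: B1–B2, B1–B3, B1–B4, B3–B5, B3–B6
The largest bag has 3 vertices, giving width 2; this decomposition certifies tw(G) ≤ 2. For the lower bound, the 3 vertices {0, 2, 6} are pairwise adjacent, and any tree decomposition puts a clique entirely inside one bag — forcing width ≥ 2. Hence tw(G) = 2 exactly.

2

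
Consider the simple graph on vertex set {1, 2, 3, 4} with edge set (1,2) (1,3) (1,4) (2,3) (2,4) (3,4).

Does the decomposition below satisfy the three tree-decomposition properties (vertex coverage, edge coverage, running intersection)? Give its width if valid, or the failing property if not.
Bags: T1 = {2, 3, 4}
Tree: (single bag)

A tree decomposition must satisfy three properties: every vertex lies in some bag; for every edge, both endpoints lie together in some bag; and for every vertex, the bags containing it form a connected subtree. Here vertex 1 appears in no bag, so the decomposition is invalid.

No — vertex 1 appears in no bag.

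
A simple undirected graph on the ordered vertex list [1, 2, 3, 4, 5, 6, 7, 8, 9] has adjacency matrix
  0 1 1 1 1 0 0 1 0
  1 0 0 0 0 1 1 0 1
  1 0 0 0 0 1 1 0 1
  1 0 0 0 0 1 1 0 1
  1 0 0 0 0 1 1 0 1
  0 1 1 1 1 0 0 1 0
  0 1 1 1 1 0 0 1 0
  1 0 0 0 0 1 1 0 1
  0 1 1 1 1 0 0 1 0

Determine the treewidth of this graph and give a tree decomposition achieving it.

Every bag has size at most 5, so the width is 5 − 1 = 4 and tw(G) ≤ 4. For the lower bound: the 5 vertex sets {1,2}, {4,7}, {5,6}, {9}, {3} are disjoint, each induces a connected subgraph, and every pair is joined by at least one edge of G. Contracting each set to a single vertex therefore yields K_{5} as a minor, and since treewidth is minor-monotone, tw(G) ≥ tw(K_{5}) = 4. Therefore the treewidth is 4.

Treewidth 4.
One optimal decomposition is:
Bags: B1 = {1, 2, 6, 7, 9}  B2 = {1, 4, 6, 7, 9}  B3 = {1, 5, 6, 7, 9}  B4 = {1, 3, 6, 7, 9}  B5 = {1, 6, 7, 8, 9}
Tree: B1–B2, B2–B3, B3–B4, B4–B5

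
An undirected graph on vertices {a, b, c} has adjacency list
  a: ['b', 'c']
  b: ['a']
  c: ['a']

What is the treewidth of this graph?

A width-1 tree decomposition is:
Bags: B1 = {a, c}  B2 = {a, b}
Tree: B1–B2
Each bag holds 2 vertices, so the decomposition has width 1, which upper-bounds the treewidth. Any graph with an edge has treewidth ≥ 1, and G has the edge c–a. The upper and lower bounds meet at 1, so that is the treewidth.

1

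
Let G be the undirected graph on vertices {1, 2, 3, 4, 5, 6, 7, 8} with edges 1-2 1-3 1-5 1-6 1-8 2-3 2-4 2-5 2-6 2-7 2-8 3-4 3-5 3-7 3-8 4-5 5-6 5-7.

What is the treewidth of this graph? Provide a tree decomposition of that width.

Treewidth 3.
One such decomposition:
Bags: B1 = {1, 2, 3, 5}  B2 = {2, 3, 4, 5}  B3 = {1, 2, 5, 6}  B4 = {2, 3, 5, 7}  B5 = {1, 2, 3, 8}
Tree: B1–B2, B1–B3, B2–B4, B1–B5

The largest bag has 4 vertices, giving width 3; this decomposition certifies tw(G) ≤ 3. Conversely, {1, 2, 3, 8} is a clique of size 4, and the vertices of any clique must share a bag in every tree decomposition; so some bag has ≥ 4 vertices and tw(G) ≥ 3. Hence tw(G) = 3 exactly.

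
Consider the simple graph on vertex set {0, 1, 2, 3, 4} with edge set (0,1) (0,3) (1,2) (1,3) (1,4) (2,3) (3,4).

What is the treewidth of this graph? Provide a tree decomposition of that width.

Treewidth 2.
One optimal decomposition is:
Bags: B1 = {1, 2, 3}  B2 = {0, 1, 3}  B3 = {1, 3, 4}
Tree: B1–B2, B1–B3

Each bag holds 3 vertices, so the decomposition has width 2, which upper-bounds the treewidth. Conversely, {0, 1, 3} is a clique of size 3, and the vertices of any clique must share a bag in every tree decomposition; so some bag has ≥ 3 vertices and tw(G) ≥ 2. The upper and lower bounds meet at 2, so that is the treewidth.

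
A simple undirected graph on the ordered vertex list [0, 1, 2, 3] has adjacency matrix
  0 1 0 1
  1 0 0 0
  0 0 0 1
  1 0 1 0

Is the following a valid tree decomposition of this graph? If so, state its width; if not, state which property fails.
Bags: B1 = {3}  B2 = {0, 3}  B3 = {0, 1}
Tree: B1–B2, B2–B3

A tree decomposition must satisfy three properties: every vertex lies in some bag; for every edge, both endpoints lie together in some bag; and for every vertex, the bags containing it form a connected subtree. Here vertex 2 appears in no bag, so the decomposition is invalid.

No — vertex 2 appears in no bag.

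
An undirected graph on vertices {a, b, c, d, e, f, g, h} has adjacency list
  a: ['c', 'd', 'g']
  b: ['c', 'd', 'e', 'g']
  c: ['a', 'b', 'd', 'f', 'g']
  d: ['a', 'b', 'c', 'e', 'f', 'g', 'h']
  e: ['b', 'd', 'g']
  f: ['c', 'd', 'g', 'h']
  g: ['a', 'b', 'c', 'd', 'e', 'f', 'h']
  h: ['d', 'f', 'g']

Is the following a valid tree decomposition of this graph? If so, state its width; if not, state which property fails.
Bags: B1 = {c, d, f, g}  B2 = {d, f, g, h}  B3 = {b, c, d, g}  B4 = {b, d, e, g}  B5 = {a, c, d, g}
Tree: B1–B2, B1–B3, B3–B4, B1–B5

Yes; width 3.

Checking the three conditions: (i) the bags cover all of {a, b, c, d, e, f, g, h}; (ii) for each edge, some bag contains both endpoints; (iii) the bags containing any fixed vertex form a subtree. All hold, so the decomposition is valid with width 4 − 1 = 3.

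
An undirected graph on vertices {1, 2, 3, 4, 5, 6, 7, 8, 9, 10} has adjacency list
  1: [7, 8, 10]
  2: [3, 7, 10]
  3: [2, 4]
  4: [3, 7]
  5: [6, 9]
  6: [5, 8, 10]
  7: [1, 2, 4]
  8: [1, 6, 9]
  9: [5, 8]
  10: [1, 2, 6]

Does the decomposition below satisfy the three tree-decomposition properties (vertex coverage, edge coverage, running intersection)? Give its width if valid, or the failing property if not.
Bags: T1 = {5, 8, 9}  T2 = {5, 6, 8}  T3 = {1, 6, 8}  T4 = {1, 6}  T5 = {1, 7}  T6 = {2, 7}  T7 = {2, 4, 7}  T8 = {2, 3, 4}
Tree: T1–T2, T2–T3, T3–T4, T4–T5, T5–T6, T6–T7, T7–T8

No — vertex 10 appears in no bag.

A tree decomposition must satisfy three properties: every vertex lies in some bag; for every edge, both endpoints lie together in some bag; and for every vertex, the bags containing it form a connected subtree. Here vertex 10 appears in no bag, so the decomposition is invalid.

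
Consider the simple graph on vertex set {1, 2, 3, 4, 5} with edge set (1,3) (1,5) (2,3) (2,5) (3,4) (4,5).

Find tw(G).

2

A width-2 tree decomposition is:
Bags: B1 = {3, 4, 5}  B2 = {2, 3, 5}  B3 = {1, 3, 5}
Tree: B1–B2, B2–B3
The largest bag has 3 vertices, giving width 2; this decomposition certifies tw(G) ≤ 2. Since 4–3–2–5–4 is a cycle in G, G is not acyclic. Forests are exactly the graphs of treewidth ≤ 1, so tw(G) ≥ 2. Hence tw(G) = 2 exactly.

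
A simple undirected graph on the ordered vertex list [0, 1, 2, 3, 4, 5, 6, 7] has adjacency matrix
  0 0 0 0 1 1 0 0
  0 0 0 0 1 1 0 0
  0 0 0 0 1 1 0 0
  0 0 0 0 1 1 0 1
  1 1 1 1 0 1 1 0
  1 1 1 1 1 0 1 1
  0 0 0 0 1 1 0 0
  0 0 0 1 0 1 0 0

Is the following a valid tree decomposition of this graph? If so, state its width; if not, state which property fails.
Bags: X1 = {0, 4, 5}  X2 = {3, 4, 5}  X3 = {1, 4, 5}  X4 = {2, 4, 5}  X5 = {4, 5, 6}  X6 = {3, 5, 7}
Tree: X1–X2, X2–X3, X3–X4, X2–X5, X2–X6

Checking the three conditions: (i) the bags cover all of {0, 1, 2, 3, 4, 5, 6, 7}; (ii) for each edge, some bag contains both endpoints; (iii) the bags containing any fixed vertex form a subtree. All hold, so the decomposition is valid with width 3 − 1 = 2.

Yes; width 2.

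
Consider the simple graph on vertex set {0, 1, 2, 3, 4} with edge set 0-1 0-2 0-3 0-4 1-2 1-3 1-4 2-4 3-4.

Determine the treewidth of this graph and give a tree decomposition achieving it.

Treewidth 3.
One such decomposition:
Bags: B1 = {0, 1, 2, 4}  B2 = {0, 1, 3, 4}
Tree: B1–B2

The largest bag has 4 vertices, giving width 3; this decomposition certifies tw(G) ≤ 3. For the lower bound, the 4 vertices {0, 1, 2, 4} are pairwise adjacent, and any tree decomposition puts a clique entirely inside one bag — forcing width ≥ 3. Hence tw(G) = 3 exactly.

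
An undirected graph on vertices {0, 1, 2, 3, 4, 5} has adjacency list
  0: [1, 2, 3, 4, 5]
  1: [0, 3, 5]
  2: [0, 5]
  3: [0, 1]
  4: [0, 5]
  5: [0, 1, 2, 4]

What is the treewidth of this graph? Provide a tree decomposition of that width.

Treewidth 2.
Bags: B1 = {0, 2, 5}  B2 = {0, 4, 5}  B3 = {0, 1, 5}  B4 = {0, 1, 3}
Tree: B1–B2, B1–B3, B3–B4

The largest bag has 3 vertices, giving width 2; this decomposition certifies tw(G) ≤ 2. For the lower bound, the 3 vertices {0, 1, 3} are pairwise adjacent, and any tree decomposition puts a clique entirely inside one bag — forcing width ≥ 2. Therefore the treewidth is 2.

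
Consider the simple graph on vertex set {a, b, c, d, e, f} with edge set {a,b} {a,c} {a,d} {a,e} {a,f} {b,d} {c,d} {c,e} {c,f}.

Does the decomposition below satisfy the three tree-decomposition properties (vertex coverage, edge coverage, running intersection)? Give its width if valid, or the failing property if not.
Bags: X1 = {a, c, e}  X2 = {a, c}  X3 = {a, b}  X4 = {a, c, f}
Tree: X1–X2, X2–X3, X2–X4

A tree decomposition must satisfy three properties: every vertex lies in some bag; for every edge, both endpoints lie together in some bag; and for every vertex, the bags containing it form a connected subtree. Here vertex d appears in no bag, so the decomposition is invalid.

No — vertex d appears in no bag.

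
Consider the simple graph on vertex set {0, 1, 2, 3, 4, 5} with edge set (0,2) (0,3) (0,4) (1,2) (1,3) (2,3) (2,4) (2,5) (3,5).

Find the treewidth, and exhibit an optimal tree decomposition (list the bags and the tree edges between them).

Each bag holds 3 vertices, so the decomposition has width 2, which upper-bounds the treewidth. On the other hand G contains the 3-clique {0, 2, 3}. A clique must lie in a single bag of any decomposition, so no decomposition can have width below 2. Combining the bounds, tw(G) = 2.

Treewidth 2.
Bags: B1 = {0, 2, 3}  B2 = {1, 2, 3}  B3 = {0, 2, 4}  B4 = {2, 3, 5}
Tree: B1–B2, B1–B3, B2–B4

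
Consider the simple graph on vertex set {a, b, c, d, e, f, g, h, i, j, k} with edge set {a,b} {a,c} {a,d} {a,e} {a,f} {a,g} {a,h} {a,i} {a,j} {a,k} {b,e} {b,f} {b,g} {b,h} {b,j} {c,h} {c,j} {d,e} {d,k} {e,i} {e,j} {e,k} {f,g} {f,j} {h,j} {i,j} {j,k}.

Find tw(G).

3

A width-3 tree decomposition is:
Bags: B1 = {a, b, h, j}  B2 = {a, b, f, j}  B3 = {a, b, f, g}  B4 = {a, b, e, j}  B5 = {a, e, j, k}  B6 = {a, c, h, j}  B7 = {a, d, e, k}  B8 = {a, e, i, j}
Tree: B1–B2, B2–B3, B1–B4, B4–B5, B1–B6, B5–B7, B5–B8
The largest bag has 4 vertices, giving width 3; this decomposition certifies tw(G) ≤ 3. For the lower bound, the 4 vertices {a, d, e, k} are pairwise adjacent, and any tree decomposition puts a clique entirely inside one bag — forcing width ≥ 3. Combining the bounds, tw(G) = 3.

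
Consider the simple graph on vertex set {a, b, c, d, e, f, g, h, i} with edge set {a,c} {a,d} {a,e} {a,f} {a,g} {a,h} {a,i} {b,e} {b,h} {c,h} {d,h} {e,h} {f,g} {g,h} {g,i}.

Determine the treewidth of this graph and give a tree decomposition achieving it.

Treewidth 2.
Bags: B1 = {a, e, h}  B2 = {a, d, h}  B3 = {b, e, h}  B4 = {a, g, h}  B5 = {a, c, h}  B6 = {a, f, g}  B7 = {a, g, i}
Tree: B1–B2, B1–B3, B2–B4, B4–B5, B4–B6, B6–B7

The largest bag has 3 vertices, giving width 2; this decomposition certifies tw(G) ≤ 2. For the lower bound, the 3 vertices {a, d, h} are pairwise adjacent, and any tree decomposition puts a clique entirely inside one bag — forcing width ≥ 2. Hence tw(G) = 2 exactly.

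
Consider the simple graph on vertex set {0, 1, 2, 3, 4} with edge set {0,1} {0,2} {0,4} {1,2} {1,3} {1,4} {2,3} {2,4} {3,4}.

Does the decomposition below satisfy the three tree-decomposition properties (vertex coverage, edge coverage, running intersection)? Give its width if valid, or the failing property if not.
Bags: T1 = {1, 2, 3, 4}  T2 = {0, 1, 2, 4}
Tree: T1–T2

Yes; width 3.

Every vertex of G appears in some bag (union = {0, 1, 2, 3, 4}); every edge is covered by a bag; and for each vertex v the set of bags containing v is connected in the bag tree. The decomposition is therefore valid. The largest bag has 4 vertices, so the width is 3.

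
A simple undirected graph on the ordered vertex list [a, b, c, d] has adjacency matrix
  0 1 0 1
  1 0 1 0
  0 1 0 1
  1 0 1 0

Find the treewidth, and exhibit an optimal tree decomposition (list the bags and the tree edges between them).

Treewidth 2.
One optimal decomposition is:
Bags: B1 = {a, b, c}  B2 = {a, c, d}
Tree: B1–B2

Each bag holds 3 vertices, so the decomposition has width 2, which upper-bounds the treewidth. Since a–b–c–d–a is a cycle in G, G is not acyclic. Forests are exactly the graphs of treewidth ≤ 1, so tw(G) ≥ 2. Hence tw(G) = 2 exactly.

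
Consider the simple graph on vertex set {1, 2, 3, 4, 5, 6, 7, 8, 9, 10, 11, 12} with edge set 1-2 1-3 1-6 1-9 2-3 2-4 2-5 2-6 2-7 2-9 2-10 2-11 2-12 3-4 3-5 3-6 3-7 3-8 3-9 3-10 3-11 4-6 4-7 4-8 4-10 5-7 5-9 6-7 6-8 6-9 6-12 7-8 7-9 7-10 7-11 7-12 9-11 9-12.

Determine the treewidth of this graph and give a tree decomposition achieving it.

Every bag has size at most 5, so the width is 5 − 1 = 4 and tw(G) ≤ 4. On the other hand G contains the 5-clique {3, 4, 6, 7, 8}. A clique must lie in a single bag of any decomposition, so no decomposition can have width below 4. Hence tw(G) = 4 exactly.

Treewidth 4.
Bags: B1 = {2, 3, 7, 9, 11}  B2 = {2, 3, 6, 7, 9}  B3 = {1, 2, 3, 6, 9}  B4 = {2, 3, 4, 6, 7}  B5 = {2, 3, 5, 7, 9}  B6 = {3, 4, 6, 7, 8}  B7 = {2, 6, 7, 9, 12}  B8 = {2, 3, 4, 7, 10}
Tree: B1–B2, B2–B3, B2–B4, B2–B5, B4–B6, B2–B7, B4–B8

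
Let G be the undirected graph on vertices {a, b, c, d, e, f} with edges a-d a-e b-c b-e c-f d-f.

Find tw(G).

A width-2 tree decomposition is:
Bags: B1 = {b, c, f}  B2 = {b, e, f}  B3 = {a, e, f}  B4 = {a, d, f}
Tree: B1–B2, B2–B3, B3–B4
Every bag has size at most 3, so the width is 3 − 1 = 2 and tw(G) ≤ 2. Since f–c–b–e–a–d–f is a cycle in G, G is not acyclic. Forests are exactly the graphs of treewidth ≤ 1, so tw(G) ≥ 2. Hence tw(G) = 2 exactly.

2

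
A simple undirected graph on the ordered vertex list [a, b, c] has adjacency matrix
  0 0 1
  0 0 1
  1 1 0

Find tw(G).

A width-1 tree decomposition is:
Bags: B1 = {b, c}  B2 = {a, c}
Tree: B1–B2
The largest bag has 2 vertices, giving width 1; this decomposition certifies tw(G) ≤ 1. Since G has at least one edge (e.g. c–b), it is not an edgeless graph, so tw(G) ≥ 1. The upper and lower bounds meet at 1, so that is the treewidth.

1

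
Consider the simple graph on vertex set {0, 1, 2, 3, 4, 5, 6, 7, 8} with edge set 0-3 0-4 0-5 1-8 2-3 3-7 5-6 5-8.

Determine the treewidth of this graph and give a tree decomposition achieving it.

Treewidth 1.
Bags: B1 = {5, 8}  B2 = {1, 8}  B3 = {0, 5}  B4 = {0, 3}  B5 = {0, 4}  B6 = {2, 3}  B7 = {3, 7}  B8 = {5, 6}
Tree: B1–B2, B1–B3, B3–B4, B3–B5, B4–B6, B4–B7, B3–B8

Each bag holds 2 vertices, so the decomposition has width 1, which upper-bounds the treewidth. G has an edge, so its treewidth is at least 1. Combining the bounds, tw(G) = 1.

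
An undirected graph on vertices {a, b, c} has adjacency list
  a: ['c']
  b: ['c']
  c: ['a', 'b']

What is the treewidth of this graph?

A width-1 tree decomposition is:
Bags: B1 = {a, c}  B2 = {b, c}
Tree: B1–B2
The largest bag has 2 vertices, giving width 1; this decomposition certifies tw(G) ≤ 1. Any graph with an edge has treewidth ≥ 1, and G has the edge c–a. The upper and lower bounds meet at 1, so that is the treewidth.

1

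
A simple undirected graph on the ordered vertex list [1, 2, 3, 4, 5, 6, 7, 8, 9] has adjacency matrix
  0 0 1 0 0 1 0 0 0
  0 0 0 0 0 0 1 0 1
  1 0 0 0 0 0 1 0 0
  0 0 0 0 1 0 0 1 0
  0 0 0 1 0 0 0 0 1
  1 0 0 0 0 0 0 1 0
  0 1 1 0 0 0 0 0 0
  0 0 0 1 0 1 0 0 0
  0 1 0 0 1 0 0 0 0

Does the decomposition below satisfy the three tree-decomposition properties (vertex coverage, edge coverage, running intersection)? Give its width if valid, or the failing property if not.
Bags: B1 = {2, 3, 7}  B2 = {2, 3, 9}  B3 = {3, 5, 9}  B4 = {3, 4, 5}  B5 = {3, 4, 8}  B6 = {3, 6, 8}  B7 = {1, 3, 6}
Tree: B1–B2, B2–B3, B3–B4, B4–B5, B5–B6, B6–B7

Yes; width 2.

Checking the three conditions: (i) the bags cover all of {1, 2, 3, 4, 5, 6, 7, 8, 9}; (ii) for each edge, some bag contains both endpoints; (iii) the bags containing any fixed vertex form a subtree. All hold, so the decomposition is valid with width 3 − 1 = 2.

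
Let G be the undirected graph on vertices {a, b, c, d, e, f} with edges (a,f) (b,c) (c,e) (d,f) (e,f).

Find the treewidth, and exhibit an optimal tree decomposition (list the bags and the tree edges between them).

Treewidth 1.
Bags: B1 = {d, f}  B2 = {e, f}  B3 = {c, e}  B4 = {b, c}  B5 = {a, f}
Tree: B1–B2, B2–B3, B3–B4, B2–B5

Each bag holds 2 vertices, so the decomposition has width 1, which upper-bounds the treewidth. Any graph with an edge has treewidth ≥ 1, and G has the edge f–d. Hence tw(G) = 1 exactly.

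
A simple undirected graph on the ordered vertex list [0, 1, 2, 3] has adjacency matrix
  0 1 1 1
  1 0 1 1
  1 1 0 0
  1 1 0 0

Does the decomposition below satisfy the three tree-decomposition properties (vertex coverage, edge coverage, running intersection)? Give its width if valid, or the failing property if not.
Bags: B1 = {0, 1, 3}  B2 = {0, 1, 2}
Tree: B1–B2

Yes; width 2.

Checking the three conditions: (i) the bags cover all of {0, 1, 2, 3}; (ii) for each edge, some bag contains both endpoints; (iii) the bags containing any fixed vertex form a subtree. All hold, so the decomposition is valid with width 3 − 1 = 2.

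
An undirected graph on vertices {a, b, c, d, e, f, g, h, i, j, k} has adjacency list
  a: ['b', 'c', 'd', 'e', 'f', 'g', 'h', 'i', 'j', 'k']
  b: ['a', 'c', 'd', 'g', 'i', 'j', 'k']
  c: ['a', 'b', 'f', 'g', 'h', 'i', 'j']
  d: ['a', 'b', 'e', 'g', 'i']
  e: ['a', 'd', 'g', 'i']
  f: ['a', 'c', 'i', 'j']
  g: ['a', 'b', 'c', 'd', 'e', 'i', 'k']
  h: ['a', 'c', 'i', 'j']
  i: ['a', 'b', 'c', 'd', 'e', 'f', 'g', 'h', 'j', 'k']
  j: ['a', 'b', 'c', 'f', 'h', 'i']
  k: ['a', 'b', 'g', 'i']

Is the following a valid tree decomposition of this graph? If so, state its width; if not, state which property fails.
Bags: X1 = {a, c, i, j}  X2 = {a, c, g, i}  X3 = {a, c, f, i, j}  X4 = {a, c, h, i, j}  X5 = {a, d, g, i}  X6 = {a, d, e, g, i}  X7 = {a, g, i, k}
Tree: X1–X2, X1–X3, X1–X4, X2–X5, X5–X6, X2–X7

No — vertex b appears in no bag.

A tree decomposition must satisfy three properties: every vertex lies in some bag; for every edge, both endpoints lie together in some bag; and for every vertex, the bags containing it form a connected subtree. Here vertex b appears in no bag, so the decomposition is invalid.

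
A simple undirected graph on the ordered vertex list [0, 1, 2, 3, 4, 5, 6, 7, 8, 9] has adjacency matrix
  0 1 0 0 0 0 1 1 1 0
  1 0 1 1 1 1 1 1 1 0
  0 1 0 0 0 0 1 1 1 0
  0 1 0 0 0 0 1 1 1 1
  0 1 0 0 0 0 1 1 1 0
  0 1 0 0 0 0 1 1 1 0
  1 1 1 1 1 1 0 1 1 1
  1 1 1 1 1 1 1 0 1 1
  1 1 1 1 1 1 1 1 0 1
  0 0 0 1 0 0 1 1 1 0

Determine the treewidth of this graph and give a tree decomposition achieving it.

The largest bag has 5 vertices, giving width 4; this decomposition certifies tw(G) ≤ 4. On the other hand G contains the 5-clique {0, 1, 6, 7, 8}. A clique must lie in a single bag of any decomposition, so no decomposition can have width below 4. Therefore the treewidth is 4.

Treewidth 4.
One optimal decomposition is:
Bags: B1 = {1, 3, 6, 7, 8}  B2 = {1, 4, 6, 7, 8}  B3 = {1, 2, 6, 7, 8}  B4 = {1, 5, 6, 7, 8}  B5 = {3, 6, 7, 8, 9}  B6 = {0, 1, 6, 7, 8}
Tree: B1–B2, B2–B3, B2–B4, B1–B5, B4–B6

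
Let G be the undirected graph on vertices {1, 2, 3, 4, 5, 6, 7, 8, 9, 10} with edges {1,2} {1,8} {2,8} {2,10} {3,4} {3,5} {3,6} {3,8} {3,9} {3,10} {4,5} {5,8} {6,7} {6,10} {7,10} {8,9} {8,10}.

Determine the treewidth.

A width-2 tree decomposition is:
Bags: B1 = {3, 6, 10}  B2 = {3, 8, 10}  B3 = {3, 5, 8}  B4 = {2, 8, 10}  B5 = {6, 7, 10}  B6 = {3, 8, 9}  B7 = {3, 4, 5}  B8 = {1, 2, 8}
Tree: B1–B2, B2–B3, B2–B4, B1–B5, B3–B6, B3–B7, B4–B8
The largest bag has 3 vertices, giving width 2; this decomposition certifies tw(G) ≤ 2. Conversely, {1, 2, 8} is a clique of size 3, and the vertices of any clique must share a bag in every tree decomposition; so some bag has ≥ 3 vertices and tw(G) ≥ 2. The upper and lower bounds meet at 2, so that is the treewidth.

2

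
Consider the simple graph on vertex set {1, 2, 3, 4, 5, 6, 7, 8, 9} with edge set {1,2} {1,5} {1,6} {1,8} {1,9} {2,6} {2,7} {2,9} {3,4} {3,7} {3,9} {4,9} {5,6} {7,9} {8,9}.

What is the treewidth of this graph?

A width-2 tree decomposition is:
Bags: B1 = {1, 2, 6}  B2 = {1, 2, 9}  B3 = {1, 5, 6}  B4 = {2, 7, 9}  B5 = {1, 8, 9}  B6 = {3, 7, 9}  B7 = {3, 4, 9}
Tree: B1–B2, B1–B3, B2–B4, B2–B5, B4–B6, B6–B7
The largest bag has 3 vertices, giving width 2; this decomposition certifies tw(G) ≤ 2. On the other hand G contains the 3-clique {1, 8, 9}. A clique must lie in a single bag of any decomposition, so no decomposition can have width below 2. The upper and lower bounds meet at 2, so that is the treewidth.

2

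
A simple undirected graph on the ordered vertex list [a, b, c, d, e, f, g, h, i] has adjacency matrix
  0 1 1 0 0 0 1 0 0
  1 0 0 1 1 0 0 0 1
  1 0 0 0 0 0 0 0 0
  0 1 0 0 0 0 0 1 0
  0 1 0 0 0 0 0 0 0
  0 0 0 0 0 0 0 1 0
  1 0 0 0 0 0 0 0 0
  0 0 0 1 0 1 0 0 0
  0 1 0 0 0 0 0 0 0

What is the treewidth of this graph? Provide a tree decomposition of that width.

Treewidth 1.
One optimal decomposition is:
Bags: B1 = {d, h}  B2 = {b, d}  B3 = {b, e}  B4 = {a, b}  B5 = {a, c}  B6 = {b, i}  B7 = {a, g}  B8 = {f, h}
Tree: B1–B2, B2–B3, B2–B4, B4–B5, B4–B6, B5–B7, B1–B8

Every bag has size at most 2, so the width is 2 − 1 = 1 and tw(G) ≤ 1. Since G has at least one edge (e.g. h–d), it is not an edgeless graph, so tw(G) ≥ 1. Therefore the treewidth is 1.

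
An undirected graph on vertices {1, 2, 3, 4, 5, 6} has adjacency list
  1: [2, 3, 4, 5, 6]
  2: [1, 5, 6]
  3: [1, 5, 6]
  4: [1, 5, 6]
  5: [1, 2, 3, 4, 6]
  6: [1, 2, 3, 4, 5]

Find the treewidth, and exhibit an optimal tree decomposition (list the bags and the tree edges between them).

Each bag holds 4 vertices, so the decomposition has width 3, which upper-bounds the treewidth. On the other hand G contains the 4-clique {1, 2, 5, 6}. A clique must lie in a single bag of any decomposition, so no decomposition can have width below 3. The upper and lower bounds meet at 3, so that is the treewidth.

Treewidth 3.
One optimal decomposition is:
Bags: B1 = {1, 2, 5, 6}  B2 = {1, 4, 5, 6}  B3 = {1, 3, 5, 6}
Tree: B1–B2, B2–B3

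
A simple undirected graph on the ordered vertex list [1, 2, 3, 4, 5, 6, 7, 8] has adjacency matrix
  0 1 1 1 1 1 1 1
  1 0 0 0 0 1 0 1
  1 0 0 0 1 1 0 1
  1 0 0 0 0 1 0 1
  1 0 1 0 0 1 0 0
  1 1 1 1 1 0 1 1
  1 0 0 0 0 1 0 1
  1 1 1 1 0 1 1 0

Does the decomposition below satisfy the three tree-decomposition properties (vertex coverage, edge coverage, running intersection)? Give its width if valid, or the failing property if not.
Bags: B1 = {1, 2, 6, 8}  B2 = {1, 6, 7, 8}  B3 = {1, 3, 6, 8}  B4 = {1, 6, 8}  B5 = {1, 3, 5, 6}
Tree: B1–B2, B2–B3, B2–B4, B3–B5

No — vertex 4 appears in no bag.

A tree decomposition must satisfy three properties: every vertex lies in some bag; for every edge, both endpoints lie together in some bag; and for every vertex, the bags containing it form a connected subtree. Here vertex 4 appears in no bag, so the decomposition is invalid.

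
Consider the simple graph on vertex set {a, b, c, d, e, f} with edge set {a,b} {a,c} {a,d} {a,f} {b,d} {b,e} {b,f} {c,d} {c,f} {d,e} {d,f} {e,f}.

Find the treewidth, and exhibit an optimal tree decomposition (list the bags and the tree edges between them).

Every bag has size at most 4, so the width is 4 − 1 = 3 and tw(G) ≤ 3. For the lower bound, the 4 vertices {b, d, e, f} are pairwise adjacent, and any tree decomposition puts a clique entirely inside one bag — forcing width ≥ 3. The upper and lower bounds meet at 3, so that is the treewidth.

Treewidth 3.
Bags: B1 = {a, b, d, f}  B2 = {a, c, d, f}  B3 = {b, d, e, f}
Tree: B1–B2, B1–B3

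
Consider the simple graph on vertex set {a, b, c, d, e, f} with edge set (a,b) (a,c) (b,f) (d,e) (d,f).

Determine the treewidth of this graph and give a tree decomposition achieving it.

The largest bag has 2 vertices, giving width 1; this decomposition certifies tw(G) ≤ 1. G has an edge, so its treewidth is at least 1. The upper and lower bounds meet at 1, so that is the treewidth.

Treewidth 1.
Bags: B1 = {a, c}  B2 = {a, b}  B3 = {b, f}  B4 = {d, f}  B5 = {d, e}
Tree: B1–B2, B2–B3, B3–B4, B4–B5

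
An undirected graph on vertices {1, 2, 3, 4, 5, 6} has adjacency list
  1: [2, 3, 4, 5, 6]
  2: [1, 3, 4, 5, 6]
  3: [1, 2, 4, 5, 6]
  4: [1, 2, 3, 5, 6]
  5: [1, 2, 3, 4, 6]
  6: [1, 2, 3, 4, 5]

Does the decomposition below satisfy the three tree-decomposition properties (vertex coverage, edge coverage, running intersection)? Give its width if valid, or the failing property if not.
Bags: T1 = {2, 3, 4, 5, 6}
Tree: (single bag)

No — vertex 1 appears in no bag.

A tree decomposition must satisfy three properties: every vertex lies in some bag; for every edge, both endpoints lie together in some bag; and for every vertex, the bags containing it form a connected subtree. Here vertex 1 appears in no bag, so the decomposition is invalid.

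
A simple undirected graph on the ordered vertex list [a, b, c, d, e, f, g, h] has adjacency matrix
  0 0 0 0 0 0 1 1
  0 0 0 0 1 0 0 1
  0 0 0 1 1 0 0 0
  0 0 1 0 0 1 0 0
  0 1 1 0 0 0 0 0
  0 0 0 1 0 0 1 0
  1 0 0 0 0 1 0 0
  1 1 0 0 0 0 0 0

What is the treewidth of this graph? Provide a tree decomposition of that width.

Every bag has size at most 3, so the width is 3 − 1 = 2 and tw(G) ≤ 2. For the lower bound, G contains the cycle c–e–b–h–a–g–f–d–c, so G is not a forest; only forests have treewidth ≤ 1, hence tw(G) ≥ 2. The upper and lower bounds meet at 2, so that is the treewidth.

Treewidth 2.
One optimal decomposition is:
Bags: B1 = {b, c, e}  B2 = {b, c, h}  B3 = {a, c, h}  B4 = {a, c, g}  B5 = {c, f, g}  B6 = {c, d, f}
Tree: B1–B2, B2–B3, B3–B4, B4–B5, B5–B6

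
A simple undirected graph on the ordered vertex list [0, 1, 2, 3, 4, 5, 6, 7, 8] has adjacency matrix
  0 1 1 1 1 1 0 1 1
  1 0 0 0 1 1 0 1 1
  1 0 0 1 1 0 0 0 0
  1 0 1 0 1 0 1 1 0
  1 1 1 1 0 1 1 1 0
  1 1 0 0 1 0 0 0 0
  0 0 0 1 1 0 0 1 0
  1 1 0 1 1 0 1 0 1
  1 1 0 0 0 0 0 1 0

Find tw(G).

A width-3 tree decomposition is:
Bags: B1 = {0, 1, 4, 7}  B2 = {0, 3, 4, 7}  B3 = {0, 1, 7, 8}  B4 = {0, 1, 4, 5}  B5 = {3, 4, 6, 7}  B6 = {0, 2, 3, 4}
Tree: B1–B2, B1–B3, B1–B4, B2–B5, B2–B6
Every bag has size at most 4, so the width is 4 − 1 = 3 and tw(G) ≤ 3. For the lower bound, the 4 vertices {0, 1, 7, 8} are pairwise adjacent, and any tree decomposition puts a clique entirely inside one bag — forcing width ≥ 3. Therefore the treewidth is 3.

3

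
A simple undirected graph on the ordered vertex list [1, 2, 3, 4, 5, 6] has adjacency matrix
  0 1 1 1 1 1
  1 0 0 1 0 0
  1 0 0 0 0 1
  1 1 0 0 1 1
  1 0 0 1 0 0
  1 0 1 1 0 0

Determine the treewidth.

A width-2 tree decomposition is:
Bags: B1 = {1, 3, 6}  B2 = {1, 4, 6}  B3 = {1, 2, 4}  B4 = {1, 4, 5}
Tree: B1–B2, B2–B3, B3–B4
Every bag has size at most 3, so the width is 3 − 1 = 2 and tw(G) ≤ 2. On the other hand G contains the 3-clique {1, 3, 6}. A clique must lie in a single bag of any decomposition, so no decomposition can have width below 2. Therefore the treewidth is 2.

2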